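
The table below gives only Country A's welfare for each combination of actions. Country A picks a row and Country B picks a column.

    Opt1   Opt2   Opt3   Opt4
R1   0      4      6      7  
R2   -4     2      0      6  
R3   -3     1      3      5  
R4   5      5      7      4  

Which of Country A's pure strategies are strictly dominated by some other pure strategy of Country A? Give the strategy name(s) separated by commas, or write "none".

R2, R3

Nothing dominates R1: R2 at Opt1 (0>-4); R3 at Opt1 (0>-3); R4 at Opt4 (7>4).
R2: dominated, since R1 does at least as well everywhere (Opt1: 0>-4, Opt2: 4>2, Opt3: 6>0, Opt4: 7>6).
R3 is strictly dominated by R1 (Opt1: 0>-3, Opt2: 4>1, Opt3: 6>3, Opt4: 7>5).
Nothing dominates R4: R1 at Opt1 (5>0); R2 at Opt1 (5>-4); R3 at Opt1 (5>-3).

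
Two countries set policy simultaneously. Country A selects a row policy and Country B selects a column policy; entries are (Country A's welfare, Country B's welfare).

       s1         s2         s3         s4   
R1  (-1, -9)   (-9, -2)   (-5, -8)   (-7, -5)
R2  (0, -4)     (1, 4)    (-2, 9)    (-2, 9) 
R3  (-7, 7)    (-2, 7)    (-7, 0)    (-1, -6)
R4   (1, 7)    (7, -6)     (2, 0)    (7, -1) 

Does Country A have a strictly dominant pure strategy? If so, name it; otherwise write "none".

R4

R4 vs R1: s1: 1>-1, s2: 7>-9, s3: 2>-5, s4: 7>-7.
R4 vs R2: s1: 1>0, s2: 7>1, s3: 2>-2, s4: 7>-2.
R4 vs R3: s1: 1>-7, s2: 7>-2, s3: 2>-7, s4: 7>-1.
R4 strictly beats every other strategy against every opponent action, so it is strictly dominant.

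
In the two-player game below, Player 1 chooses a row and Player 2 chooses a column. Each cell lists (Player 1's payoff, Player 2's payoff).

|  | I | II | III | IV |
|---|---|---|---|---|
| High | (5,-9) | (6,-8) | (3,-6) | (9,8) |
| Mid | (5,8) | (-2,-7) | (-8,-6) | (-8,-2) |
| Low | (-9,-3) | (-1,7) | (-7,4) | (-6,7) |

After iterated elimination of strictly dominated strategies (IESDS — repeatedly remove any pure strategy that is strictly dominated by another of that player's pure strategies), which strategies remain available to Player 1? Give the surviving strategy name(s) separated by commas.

Player 1's strategy Low is strictly dominated by High (I: 5>-9, II: 6>-1, III: 3>-7, IV: 9>-6) and is removed.
For Player 2, III strictly dominates II on the remaining rows (High: -6>-8, Mid: -6>-7); eliminate II.
Column III is eliminated: IV beats it against every remaining row (High: 8>-6, Mid: -2>-6).
Among the remaining strategies, none is strictly dominated by another pure strategy of the same player, so the elimination stops.
Surviving strategies — Player 1: {High, Mid}; Player 2: {I, IV}.

High, Mid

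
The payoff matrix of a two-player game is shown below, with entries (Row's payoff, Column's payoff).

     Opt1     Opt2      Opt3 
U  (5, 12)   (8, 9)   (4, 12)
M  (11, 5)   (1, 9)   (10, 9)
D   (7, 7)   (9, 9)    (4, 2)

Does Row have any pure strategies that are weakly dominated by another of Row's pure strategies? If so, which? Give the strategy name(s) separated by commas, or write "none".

U: dominated, since D does at least as well everywhere (Opt1: 7>5, Opt2: 9>8, Opt3: 4=4).
Nothing dominates M: U at Opt1 (11>5); D at Opt1 (11>7).
D: no other strategy beats it everywhere (U at Opt1 (7>5); M at Opt2 (9>1)).

U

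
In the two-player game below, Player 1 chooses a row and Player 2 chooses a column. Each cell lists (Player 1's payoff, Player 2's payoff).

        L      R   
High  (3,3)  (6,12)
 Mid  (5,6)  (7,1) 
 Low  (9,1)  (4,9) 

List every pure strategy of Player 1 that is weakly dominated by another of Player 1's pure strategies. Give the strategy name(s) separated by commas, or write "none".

High

High is weakly dominated by Mid (L: 5>3, R: 7>6).
Mid is not dominated — it holds its own against High at L (5>3); Low at R (7>4).
Low is not dominated — it holds its own against High at L (9>3); Mid at L (9>5).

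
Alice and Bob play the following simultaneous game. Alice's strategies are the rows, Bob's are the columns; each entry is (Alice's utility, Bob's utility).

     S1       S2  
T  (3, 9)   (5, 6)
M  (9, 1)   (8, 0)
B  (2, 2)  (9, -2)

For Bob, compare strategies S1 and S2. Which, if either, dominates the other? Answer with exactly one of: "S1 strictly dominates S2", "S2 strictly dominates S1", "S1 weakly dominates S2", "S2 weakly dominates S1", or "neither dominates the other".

S1's payoffs vs S2's, by Alice's action — T: 9>6, M: 1>0, B: 2>-2.
S1 gives a strictly higher payoff against each opponent action, so S1 strictly dominates S2.

S1 strictly dominates S2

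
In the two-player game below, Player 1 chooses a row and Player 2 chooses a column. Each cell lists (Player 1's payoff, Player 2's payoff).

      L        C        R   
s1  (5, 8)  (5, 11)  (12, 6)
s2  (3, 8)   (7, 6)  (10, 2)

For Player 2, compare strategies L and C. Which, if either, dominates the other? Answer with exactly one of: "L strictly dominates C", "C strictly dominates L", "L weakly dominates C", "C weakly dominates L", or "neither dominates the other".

Compare L to C across each choice by Player 1: s1: 8<11, s2: 8>6.
L does better at s2 but worse at s1; neither strategy dominates the other.

neither dominates the other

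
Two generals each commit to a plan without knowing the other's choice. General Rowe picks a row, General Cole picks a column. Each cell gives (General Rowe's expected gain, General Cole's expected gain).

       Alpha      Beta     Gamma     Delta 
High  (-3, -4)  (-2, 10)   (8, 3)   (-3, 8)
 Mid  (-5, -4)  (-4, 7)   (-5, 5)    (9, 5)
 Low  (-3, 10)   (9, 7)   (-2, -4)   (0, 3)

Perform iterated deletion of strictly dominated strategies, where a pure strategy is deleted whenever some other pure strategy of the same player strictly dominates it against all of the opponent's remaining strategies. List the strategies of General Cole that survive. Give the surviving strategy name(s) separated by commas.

For General Cole, Beta strictly dominates Gamma on the remaining rows (High: 10>3, Mid: 7>5, Low: 7>-4); eliminate Gamma.
For General Cole, Beta strictly dominates Delta on the remaining rows (High: 10>8, Mid: 7>5, Low: 7>3); eliminate Delta.
General Rowe's strategy Mid is strictly dominated by High (Alpha: -3>-5, Beta: -2>-4) and is removed.
Among the remaining strategies, none is strictly dominated by another pure strategy of the same player, so the elimination stops.
Surviving strategies — General Rowe: {High, Low}; General Cole: {Alpha, Beta}.

Alpha, Beta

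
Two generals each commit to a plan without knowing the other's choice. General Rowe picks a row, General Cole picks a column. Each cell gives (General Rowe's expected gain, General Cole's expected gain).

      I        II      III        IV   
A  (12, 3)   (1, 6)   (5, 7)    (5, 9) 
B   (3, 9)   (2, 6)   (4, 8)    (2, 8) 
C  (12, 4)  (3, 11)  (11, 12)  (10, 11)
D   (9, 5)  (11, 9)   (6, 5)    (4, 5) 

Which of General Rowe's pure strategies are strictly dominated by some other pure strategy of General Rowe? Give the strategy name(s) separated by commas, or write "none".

Nothing dominates A: B at I (12>3); C at I (12=12); D at I (12>9).
B: dominated, since C does at least as well everywhere (I: 12>3, II: 3>2, III: 11>4, IV: 10>2).
C: no other strategy beats it everywhere (A at I (12=12); B at I (12>3); D at I (12>9)).
Nothing dominates D: A at II (11>1); B at I (9>3); C at II (11>3).

B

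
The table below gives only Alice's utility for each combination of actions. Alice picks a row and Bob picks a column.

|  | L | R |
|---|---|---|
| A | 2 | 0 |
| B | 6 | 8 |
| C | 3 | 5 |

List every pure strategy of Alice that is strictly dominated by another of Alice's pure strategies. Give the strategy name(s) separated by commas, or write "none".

A, C

B strictly dominates A — L: 6>2, R: 8>0.
B: no other strategy beats it everywhere (A at L (6>2); C at L (6>3)).
C: dominated, since B does at least as well everywhere (L: 6>3, R: 8>5).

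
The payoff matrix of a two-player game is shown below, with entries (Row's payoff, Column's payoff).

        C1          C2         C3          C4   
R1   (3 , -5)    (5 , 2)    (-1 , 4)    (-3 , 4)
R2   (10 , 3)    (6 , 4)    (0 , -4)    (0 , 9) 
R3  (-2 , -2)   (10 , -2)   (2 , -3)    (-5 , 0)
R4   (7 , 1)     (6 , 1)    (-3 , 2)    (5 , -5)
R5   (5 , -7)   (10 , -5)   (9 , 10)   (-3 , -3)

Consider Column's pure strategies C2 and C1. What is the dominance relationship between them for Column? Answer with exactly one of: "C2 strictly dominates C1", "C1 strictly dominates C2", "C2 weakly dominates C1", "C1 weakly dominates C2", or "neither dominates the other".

C2's payoffs vs C1's, by Row's action — R1: 2>-5, R2: 4>3, R3: -2=-2, R4: 1=1, R5: -5>-7.
C2 is at least as good everywhere and strictly better somewhere (tied only at R3, R4), so C2 weakly but not strictly dominates C1.

C2 weakly dominates C1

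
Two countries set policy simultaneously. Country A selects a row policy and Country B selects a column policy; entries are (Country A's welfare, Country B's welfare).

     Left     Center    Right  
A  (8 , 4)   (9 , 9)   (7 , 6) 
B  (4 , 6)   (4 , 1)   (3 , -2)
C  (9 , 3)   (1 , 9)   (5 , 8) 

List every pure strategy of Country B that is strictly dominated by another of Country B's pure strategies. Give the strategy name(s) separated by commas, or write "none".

Right

Left is not dominated — it holds its own against Center at B (6>1); Right at B (6>-2).
Center is not dominated — it holds its own against Left at A (9>4); Right at A (9>6).
Center strictly dominates Right — A: 9>6, B: 1>-2, C: 9>8.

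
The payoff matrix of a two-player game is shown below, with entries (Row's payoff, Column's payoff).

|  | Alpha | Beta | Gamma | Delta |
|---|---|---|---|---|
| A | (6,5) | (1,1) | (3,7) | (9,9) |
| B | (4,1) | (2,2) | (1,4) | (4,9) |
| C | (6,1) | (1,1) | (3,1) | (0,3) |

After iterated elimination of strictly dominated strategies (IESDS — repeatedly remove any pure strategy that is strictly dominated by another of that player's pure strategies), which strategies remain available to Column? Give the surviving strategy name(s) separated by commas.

Delta

Column Alpha is eliminated: Delta beats it against every remaining row (A: 9>5, B: 9>1, C: 3>1).
Column Beta is eliminated: Delta beats it against every remaining row (A: 9>1, B: 9>2, C: 3>1).
For Row, A strictly dominates B on the remaining columns (Gamma: 3>1, Delta: 9>4); eliminate B.
Column's strategy Gamma is strictly dominated by Delta (A: 9>7, C: 3>1) and is removed.
Row's strategy C is strictly dominated by A (Delta: 9>0) and is removed.
Among the remaining strategies, none is strictly dominated by another pure strategy of the same player, so the elimination stops.
Surviving strategies — Row: {A}; Column: {Delta}.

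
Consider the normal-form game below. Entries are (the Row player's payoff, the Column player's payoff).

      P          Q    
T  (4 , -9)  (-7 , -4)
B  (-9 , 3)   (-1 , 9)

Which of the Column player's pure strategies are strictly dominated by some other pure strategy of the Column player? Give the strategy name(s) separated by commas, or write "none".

P: dominated, since Q does at least as well everywhere (T: -4>-9, B: 9>3).
Nothing dominates Q: P at T (-4>-9).

P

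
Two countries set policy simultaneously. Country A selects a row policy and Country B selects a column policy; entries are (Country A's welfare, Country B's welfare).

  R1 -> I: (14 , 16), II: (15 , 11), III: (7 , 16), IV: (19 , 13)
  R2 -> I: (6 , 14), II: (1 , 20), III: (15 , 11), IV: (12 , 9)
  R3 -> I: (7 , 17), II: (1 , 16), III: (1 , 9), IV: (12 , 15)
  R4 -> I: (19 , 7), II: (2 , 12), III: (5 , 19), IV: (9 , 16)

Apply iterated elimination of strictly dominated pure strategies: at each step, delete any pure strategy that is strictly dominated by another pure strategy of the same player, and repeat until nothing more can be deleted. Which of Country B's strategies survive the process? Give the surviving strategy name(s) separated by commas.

I, II, III

For Country A, R1 strictly dominates R3 on the remaining columns (I: 14>7, II: 15>1, III: 7>1, IV: 19>12); eliminate R3.
For Country B, III strictly dominates IV on the remaining rows (R1: 16>13, R2: 11>9, R4: 19>16); eliminate IV.
Among the remaining strategies, none is strictly dominated by another pure strategy of the same player, so the elimination stops.
Surviving strategies — Country A: {R1, R2, R4}; Country B: {I, II, III}.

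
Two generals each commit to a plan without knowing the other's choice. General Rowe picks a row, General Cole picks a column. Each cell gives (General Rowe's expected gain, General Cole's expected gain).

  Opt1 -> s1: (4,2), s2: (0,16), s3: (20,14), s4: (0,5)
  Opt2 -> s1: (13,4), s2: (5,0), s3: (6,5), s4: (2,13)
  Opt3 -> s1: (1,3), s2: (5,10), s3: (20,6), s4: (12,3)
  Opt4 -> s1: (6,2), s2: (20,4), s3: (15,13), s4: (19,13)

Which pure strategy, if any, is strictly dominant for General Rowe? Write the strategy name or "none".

none

Opt1 fails to dominate Opt2 at s1 (4<13).
Opt2 fails to dominate Opt1 at s3 (6<20).
Opt3 fails to dominate Opt1 at s1 (1<4).
Opt4 fails to dominate Opt1 at s3 (15<20).
No single strategy dominates all the others.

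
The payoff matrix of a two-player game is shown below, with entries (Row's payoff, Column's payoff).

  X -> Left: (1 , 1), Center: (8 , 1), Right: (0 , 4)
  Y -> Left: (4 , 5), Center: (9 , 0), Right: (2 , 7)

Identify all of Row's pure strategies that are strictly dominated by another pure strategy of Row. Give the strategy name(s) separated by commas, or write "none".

X

X is strictly dominated by Y (Left: 4>1, Center: 9>8, Right: 2>0).
Nothing dominates Y: X at Left (4>1).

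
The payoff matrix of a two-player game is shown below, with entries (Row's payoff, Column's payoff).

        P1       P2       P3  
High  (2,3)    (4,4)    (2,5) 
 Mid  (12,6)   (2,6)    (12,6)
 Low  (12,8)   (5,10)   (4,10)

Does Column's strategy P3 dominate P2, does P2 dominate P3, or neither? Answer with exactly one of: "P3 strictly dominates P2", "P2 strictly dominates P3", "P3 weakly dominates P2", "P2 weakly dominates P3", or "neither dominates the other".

P3 weakly dominates P2

P3's payoffs vs P2's, by Row's action — High: 5>4, Mid: 6=6, Low: 10=10.
P3 is at least as good everywhere and strictly better somewhere (tied only at Mid, Low), so P3 weakly but not strictly dominates P2.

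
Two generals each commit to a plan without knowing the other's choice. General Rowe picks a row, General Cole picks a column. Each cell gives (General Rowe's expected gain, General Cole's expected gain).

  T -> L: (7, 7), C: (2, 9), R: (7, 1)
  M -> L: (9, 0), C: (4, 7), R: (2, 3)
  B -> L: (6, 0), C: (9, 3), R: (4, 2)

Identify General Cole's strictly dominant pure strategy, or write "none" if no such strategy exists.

C vs L: T: 9>7, M: 7>0, B: 3>0.
C vs R: T: 9>1, M: 7>3, B: 3>2.
C strictly beats every other strategy against every opponent action, so it is strictly dominant.

C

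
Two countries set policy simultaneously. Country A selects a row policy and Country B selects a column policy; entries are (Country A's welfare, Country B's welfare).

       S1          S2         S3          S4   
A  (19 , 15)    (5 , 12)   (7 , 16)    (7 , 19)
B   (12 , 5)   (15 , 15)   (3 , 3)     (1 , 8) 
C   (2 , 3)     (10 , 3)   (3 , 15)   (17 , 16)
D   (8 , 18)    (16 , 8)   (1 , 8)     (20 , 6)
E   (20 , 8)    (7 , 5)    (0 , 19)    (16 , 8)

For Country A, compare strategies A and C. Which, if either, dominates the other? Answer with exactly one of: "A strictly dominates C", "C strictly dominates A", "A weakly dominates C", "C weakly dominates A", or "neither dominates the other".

Compare A to C across each opponent action: S1: 19>2, S2: 5<10, S3: 7>3, S4: 7<17.
A does better at S1, S3 but worse at S2, S4; neither strategy dominates the other.

neither dominates the other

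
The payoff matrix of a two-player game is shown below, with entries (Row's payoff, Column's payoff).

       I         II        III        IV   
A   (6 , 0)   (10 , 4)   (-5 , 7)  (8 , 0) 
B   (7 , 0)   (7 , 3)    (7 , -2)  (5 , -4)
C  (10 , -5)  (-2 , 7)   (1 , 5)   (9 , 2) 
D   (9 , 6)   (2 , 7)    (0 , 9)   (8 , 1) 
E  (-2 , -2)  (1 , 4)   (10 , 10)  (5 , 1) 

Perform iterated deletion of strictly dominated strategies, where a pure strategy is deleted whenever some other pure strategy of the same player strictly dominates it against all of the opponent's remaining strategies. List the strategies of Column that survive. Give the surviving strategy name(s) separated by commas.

II, III

For Column, II strictly dominates I on the remaining rows (A: 4>0, B: 3>0, C: 7>-5, D: 7>6, E: 4>-2); eliminate I.
Column IV is eliminated: II beats it against every remaining row (A: 4>0, B: 3>-4, C: 7>2, D: 7>1, E: 4>1).
For Row, B strictly dominates C on the remaining columns (II: 7>-2, III: 7>1); eliminate C.
Row's strategy D is strictly dominated by B (II: 7>2, III: 7>0) and is removed.
Among the remaining strategies, none is strictly dominated by another pure strategy of the same player, so the elimination stops.
Surviving strategies — Row: {A, B, E}; Column: {II, III}.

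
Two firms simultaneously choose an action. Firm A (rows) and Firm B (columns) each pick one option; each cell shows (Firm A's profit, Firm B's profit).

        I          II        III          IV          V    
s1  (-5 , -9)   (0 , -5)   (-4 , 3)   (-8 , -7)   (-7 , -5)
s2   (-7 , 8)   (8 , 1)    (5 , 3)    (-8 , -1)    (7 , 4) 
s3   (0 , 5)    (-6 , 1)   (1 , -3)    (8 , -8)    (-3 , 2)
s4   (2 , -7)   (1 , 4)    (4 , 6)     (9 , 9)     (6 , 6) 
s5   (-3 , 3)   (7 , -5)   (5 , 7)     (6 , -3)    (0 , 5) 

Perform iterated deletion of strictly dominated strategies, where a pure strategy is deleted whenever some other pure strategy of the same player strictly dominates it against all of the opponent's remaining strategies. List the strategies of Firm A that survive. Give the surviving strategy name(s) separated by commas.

s2, s4, s5

Firm A's strategy s1 is strictly dominated by s4 (I: 2>-5, II: 1>0, III: 4>-4, IV: 9>-8, V: 6>-7) and is removed.
Firm A's strategy s3 is strictly dominated by s4 (I: 2>0, II: 1>-6, III: 4>1, IV: 9>8, V: 6>-3) and is removed.
For Firm B, III strictly dominates II on the remaining rows (s2: 3>1, s4: 6>4, s5: 7>-5); eliminate II.
Among the remaining strategies, none is strictly dominated by another pure strategy of the same player, so the elimination stops.
Surviving strategies — Firm A: {s2, s4, s5}; Firm B: {I, III, IV, V}.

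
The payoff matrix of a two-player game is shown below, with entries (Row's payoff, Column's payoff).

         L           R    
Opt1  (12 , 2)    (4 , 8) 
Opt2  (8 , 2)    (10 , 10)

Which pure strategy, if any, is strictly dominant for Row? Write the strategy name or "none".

none

Opt1 fails to dominate Opt2 at R (4<10).
Opt2 fails to dominate Opt1 at L (8<12).
No single strategy dominates all the others.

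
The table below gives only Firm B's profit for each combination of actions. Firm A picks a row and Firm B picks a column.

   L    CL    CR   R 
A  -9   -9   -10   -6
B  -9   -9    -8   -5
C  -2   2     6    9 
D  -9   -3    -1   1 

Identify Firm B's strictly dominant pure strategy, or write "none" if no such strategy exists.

R vs L: A: -6>-9, B: -5>-9, C: 9>-2, D: 1>-9.
R vs CL: A: -6>-9, B: -5>-9, C: 9>2, D: 1>-3.
R vs CR: A: -6>-10, B: -5>-8, C: 9>6, D: 1>-1.
R strictly beats every other strategy against every opponent action, so it is strictly dominant.

R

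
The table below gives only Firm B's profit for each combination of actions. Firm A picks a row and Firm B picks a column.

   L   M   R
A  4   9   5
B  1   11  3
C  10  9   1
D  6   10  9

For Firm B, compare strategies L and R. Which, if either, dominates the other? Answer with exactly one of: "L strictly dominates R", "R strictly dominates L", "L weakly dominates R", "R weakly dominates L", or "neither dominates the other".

neither dominates the other

Compare L to R across every action of Firm A: A: 4<5, B: 1<3, C: 10>1, D: 6<9.
L does better at C but worse at A, B, D; neither strategy dominates the other.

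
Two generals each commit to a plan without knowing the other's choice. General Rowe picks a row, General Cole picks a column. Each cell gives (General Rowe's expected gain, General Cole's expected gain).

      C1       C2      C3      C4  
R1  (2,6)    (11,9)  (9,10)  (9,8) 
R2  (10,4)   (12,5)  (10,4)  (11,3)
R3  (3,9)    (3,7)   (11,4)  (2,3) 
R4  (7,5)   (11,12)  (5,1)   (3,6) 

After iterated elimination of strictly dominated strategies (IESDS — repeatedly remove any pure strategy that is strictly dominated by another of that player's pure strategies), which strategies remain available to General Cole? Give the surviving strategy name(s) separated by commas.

Row R1 is eliminated: R2 beats it against every remaining column (C1: 10>2, C2: 12>11, C3: 10>9, C4: 11>9).
For General Rowe, R2 strictly dominates R4 on the remaining columns (C1: 10>7, C2: 12>11, C3: 10>5, C4: 11>3); eliminate R4.
For General Cole, C2 strictly dominates C3 on the remaining rows (R2: 5>4, R3: 7>4); eliminate C3.
Row R3 is eliminated: R2 beats it against every remaining column (C1: 10>3, C2: 12>3, C4: 11>2).
For General Cole, C2 strictly dominates C1 on the remaining rows (R2: 5>4); eliminate C1.
Column C4 is eliminated: C2 beats it against every remaining row (R2: 5>3).
Among the remaining strategies, none is strictly dominated by another pure strategy of the same player, so the elimination stops.
Surviving strategies — General Rowe: {R2}; General Cole: {C2}.

C2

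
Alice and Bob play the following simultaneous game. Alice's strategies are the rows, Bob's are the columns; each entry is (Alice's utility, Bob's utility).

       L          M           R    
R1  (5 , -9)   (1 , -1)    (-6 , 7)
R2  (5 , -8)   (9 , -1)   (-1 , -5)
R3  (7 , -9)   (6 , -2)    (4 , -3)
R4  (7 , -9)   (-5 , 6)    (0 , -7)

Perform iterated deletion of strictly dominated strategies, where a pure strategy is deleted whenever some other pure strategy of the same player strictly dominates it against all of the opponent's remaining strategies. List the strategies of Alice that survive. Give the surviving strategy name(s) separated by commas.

For Alice, R3 strictly dominates R1 on the remaining columns (L: 7>5, M: 6>1, R: 4>-6); eliminate R1.
For Bob, M strictly dominates L on the remaining rows (R2: -1>-8, R3: -2>-9, R4: 6>-9); eliminate L.
For Alice, R3 strictly dominates R4 on the remaining columns (M: 6>-5, R: 4>0); eliminate R4.
For Bob, M strictly dominates R on the remaining rows (R2: -1>-5, R3: -2>-3); eliminate R.
Row R3 is eliminated: R2 beats it against every remaining column (M: 9>6).
Among the remaining strategies, none is strictly dominated by another pure strategy of the same player, so the elimination stops.
Surviving strategies — Alice: {R2}; Bob: {M}.

R2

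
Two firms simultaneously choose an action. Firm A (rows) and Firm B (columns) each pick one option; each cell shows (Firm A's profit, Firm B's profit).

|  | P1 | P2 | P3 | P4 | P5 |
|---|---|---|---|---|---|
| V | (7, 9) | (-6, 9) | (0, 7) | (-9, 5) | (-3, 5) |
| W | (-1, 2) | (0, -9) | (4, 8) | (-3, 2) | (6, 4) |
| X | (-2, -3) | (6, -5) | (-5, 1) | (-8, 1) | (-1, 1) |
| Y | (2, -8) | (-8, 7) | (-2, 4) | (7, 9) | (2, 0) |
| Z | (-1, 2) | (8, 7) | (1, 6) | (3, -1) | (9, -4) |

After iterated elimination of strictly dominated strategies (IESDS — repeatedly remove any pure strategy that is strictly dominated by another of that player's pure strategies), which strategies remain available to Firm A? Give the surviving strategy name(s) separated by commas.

Firm A's strategy X is strictly dominated by Z (P1: -1>-2, P2: 8>6, P3: 1>-5, P4: 3>-8, P5: 9>-1) and is removed.
Column P5 is eliminated: P3 beats it against every remaining row (V: 7>5, W: 8>4, Y: 4>0, Z: 6>-4).
Among the remaining strategies, none is strictly dominated by another pure strategy of the same player, so the elimination stops.
Surviving strategies — Firm A: {V, W, Y, Z}; Firm B: {P1, P2, P3, P4}.

V, W, Y, Z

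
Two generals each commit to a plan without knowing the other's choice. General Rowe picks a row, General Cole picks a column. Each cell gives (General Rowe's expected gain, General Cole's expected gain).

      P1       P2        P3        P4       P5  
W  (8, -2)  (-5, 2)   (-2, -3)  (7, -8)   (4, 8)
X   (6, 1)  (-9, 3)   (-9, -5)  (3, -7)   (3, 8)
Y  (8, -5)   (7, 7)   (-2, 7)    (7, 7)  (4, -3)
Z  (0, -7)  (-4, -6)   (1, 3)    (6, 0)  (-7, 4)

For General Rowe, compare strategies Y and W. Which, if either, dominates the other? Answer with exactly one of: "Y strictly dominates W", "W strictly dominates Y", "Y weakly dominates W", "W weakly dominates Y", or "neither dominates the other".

Compare Y to W across each choice by General Cole: P1: 8=8, P2: 7>-5, P3: -2=-2, P4: 7=7, P5: 4=4.
Y is at least as good everywhere and strictly better somewhere (tied only at P1, P3, P4, P5), so Y weakly but not strictly dominates W.

Y weakly dominates W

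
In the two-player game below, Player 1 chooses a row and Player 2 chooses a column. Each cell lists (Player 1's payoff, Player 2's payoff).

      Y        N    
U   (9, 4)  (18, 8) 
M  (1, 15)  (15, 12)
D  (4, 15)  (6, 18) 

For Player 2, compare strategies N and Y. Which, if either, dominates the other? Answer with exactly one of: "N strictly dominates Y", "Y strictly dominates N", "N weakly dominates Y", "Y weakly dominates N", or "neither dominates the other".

Compare N to Y across each opponent action: U: 8>4, M: 12<15, D: 18>15.
N does better at U, D but worse at M; neither strategy dominates the other.

neither dominates the other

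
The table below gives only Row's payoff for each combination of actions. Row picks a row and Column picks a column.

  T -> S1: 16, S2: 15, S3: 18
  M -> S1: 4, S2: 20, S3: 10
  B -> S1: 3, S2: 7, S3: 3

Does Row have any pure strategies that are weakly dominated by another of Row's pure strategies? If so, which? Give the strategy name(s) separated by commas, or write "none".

Nothing dominates T: M at S1 (16>4); B at S1 (16>3).
Nothing dominates M: T at S2 (20>15); B at S1 (4>3).
B is weakly dominated by T (S1: 16>3, S2: 15>7, S3: 18>3).

B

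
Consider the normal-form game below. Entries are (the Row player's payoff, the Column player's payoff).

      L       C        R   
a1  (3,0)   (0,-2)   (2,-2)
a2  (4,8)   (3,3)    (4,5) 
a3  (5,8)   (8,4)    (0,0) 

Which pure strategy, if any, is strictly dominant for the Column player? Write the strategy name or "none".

L vs C: a1: 0>-2, a2: 8>3, a3: 8>4.
L vs R: a1: 0>-2, a2: 8>5, a3: 8>0.
L strictly beats every other strategy against every opponent action, so it is strictly dominant.

L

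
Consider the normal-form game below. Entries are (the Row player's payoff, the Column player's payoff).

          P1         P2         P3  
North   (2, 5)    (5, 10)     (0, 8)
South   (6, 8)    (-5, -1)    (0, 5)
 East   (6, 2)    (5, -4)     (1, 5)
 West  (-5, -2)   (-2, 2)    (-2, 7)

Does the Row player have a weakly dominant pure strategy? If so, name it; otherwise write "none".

East

East vs North: P1: 6>2, P2: 5=5, P3: 1>0.
East vs South: P1: 6=6, P2: 5>-5, P3: 1>0.
East vs West: P1: 6>-5, P2: 5>-2, P3: 1>-2.
East is at least as good as every other strategy against every opponent action, so it is weakly dominant.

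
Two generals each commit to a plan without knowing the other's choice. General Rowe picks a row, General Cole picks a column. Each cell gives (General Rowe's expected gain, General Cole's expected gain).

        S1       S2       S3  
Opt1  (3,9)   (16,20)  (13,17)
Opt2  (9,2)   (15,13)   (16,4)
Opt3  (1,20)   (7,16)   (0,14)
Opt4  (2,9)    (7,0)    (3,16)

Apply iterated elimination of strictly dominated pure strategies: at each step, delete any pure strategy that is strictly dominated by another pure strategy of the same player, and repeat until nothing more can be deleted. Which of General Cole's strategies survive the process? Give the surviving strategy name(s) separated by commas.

S2

For General Rowe, Opt1 strictly dominates Opt3 on the remaining columns (S1: 3>1, S2: 16>7, S3: 13>0); eliminate Opt3.
For General Rowe, Opt1 strictly dominates Opt4 on the remaining columns (S1: 3>2, S2: 16>7, S3: 13>3); eliminate Opt4.
Column S1 is eliminated: S2 beats it against every remaining row (Opt1: 20>9, Opt2: 13>2).
Column S3 is eliminated: S2 beats it against every remaining row (Opt1: 20>17, Opt2: 13>4).
Row Opt2 is eliminated: Opt1 beats it against every remaining column (S2: 16>15).
Among the remaining strategies, none is strictly dominated by another pure strategy of the same player, so the elimination stops.
Surviving strategies — General Rowe: {Opt1}; General Cole: {S2}.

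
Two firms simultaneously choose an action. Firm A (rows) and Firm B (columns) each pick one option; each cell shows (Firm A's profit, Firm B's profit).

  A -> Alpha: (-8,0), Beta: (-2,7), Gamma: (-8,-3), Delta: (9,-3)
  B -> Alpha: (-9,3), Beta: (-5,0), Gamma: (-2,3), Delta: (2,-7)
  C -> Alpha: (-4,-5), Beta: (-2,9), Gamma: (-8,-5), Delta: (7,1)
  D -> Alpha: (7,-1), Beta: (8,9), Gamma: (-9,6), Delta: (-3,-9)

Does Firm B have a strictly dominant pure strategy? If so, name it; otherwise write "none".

none

Alpha fails to dominate Beta at A (0<7).
Beta fails to dominate Alpha at B (0<3).
Gamma fails to dominate Alpha at A (-3<0).
Delta fails to dominate Alpha at A (-3<0).
No single strategy dominates all the others.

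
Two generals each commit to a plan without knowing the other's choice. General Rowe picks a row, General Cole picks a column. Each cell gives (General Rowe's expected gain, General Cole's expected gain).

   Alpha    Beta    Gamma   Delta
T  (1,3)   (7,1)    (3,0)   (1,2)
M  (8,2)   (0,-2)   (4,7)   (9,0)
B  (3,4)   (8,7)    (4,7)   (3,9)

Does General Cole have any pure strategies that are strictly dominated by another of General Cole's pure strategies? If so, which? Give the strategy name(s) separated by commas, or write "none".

Beta

Nothing dominates Alpha: Beta at T (3>1); Gamma at T (3>0); Delta at T (3>2).
Beta: dominated, since Delta does at least as well everywhere (T: 2>1, M: 0>-2, B: 9>7).
Gamma: no other strategy beats it everywhere (Alpha at M (7>2); Beta at M (7>-2); Delta at M (7>0)).
Nothing dominates Delta: Alpha at B (9>4); Beta at T (2>1); Gamma at T (2>0).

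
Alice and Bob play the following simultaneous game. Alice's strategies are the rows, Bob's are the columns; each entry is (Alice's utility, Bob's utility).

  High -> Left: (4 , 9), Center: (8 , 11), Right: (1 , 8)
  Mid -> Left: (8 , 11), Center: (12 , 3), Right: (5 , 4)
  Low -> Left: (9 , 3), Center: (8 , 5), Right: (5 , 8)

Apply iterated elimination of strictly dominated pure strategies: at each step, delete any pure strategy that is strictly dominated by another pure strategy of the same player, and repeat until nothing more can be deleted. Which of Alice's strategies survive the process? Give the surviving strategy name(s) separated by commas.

Alice's strategy High is strictly dominated by Mid (Left: 8>4, Center: 12>8, Right: 5>1) and is removed.
For Bob, Right strictly dominates Center on the remaining rows (Mid: 4>3, Low: 8>5); eliminate Center.
Among the remaining strategies, none is strictly dominated by another pure strategy of the same player, so the elimination stops.
Surviving strategies — Alice: {Mid, Low}; Bob: {Left, Right}.

Mid, Low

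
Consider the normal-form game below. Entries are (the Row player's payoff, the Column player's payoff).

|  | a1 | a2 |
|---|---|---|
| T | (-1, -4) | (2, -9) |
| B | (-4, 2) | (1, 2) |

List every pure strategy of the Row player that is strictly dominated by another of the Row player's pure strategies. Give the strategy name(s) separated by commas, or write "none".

T is not dominated — it holds its own against B at a1 (-1>-4).
B is strictly dominated by T (a1: -1>-4, a2: 2>1).

B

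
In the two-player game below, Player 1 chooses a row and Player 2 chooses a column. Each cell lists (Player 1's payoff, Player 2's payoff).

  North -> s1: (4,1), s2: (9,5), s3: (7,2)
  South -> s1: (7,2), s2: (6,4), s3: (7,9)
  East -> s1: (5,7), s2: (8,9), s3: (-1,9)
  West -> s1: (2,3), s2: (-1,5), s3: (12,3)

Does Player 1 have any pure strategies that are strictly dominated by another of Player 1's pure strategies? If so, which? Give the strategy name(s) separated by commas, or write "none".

none

Nothing dominates North: South at s2 (9>6); East at s2 (9>8); West at s1 (4>2).
Nothing dominates South: North at s1 (7>4); East at s1 (7>5); West at s1 (7>2).
East is not dominated — it holds its own against North at s1 (5>4); South at s2 (8>6); West at s1 (5>2).
West is not dominated — it holds its own against North at s3 (12>7); South at s3 (12>7); East at s3 (12>-1).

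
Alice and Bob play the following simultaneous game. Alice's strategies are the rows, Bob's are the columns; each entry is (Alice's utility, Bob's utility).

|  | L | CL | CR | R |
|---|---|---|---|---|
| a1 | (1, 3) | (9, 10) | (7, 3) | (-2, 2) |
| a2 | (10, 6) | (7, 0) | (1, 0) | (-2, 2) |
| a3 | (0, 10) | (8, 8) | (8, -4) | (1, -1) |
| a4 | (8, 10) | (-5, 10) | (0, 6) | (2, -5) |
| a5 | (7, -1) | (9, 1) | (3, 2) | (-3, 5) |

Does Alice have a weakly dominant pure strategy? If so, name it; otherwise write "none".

a1 fails to dominate a2 at L (1<10).
a2 fails to dominate a1 at CL (7<9).
a3 fails to dominate a1 at L (0<1).
a4 fails to dominate a1 at CL (-5<9).
a5 fails to dominate a1 at CR (3<7).
No single strategy dominates all the others.

none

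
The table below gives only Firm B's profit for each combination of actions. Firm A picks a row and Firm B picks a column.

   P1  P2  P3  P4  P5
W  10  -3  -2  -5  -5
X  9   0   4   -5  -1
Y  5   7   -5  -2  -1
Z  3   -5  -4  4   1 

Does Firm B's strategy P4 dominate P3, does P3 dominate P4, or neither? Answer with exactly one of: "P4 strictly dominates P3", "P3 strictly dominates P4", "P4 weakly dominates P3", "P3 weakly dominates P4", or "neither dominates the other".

Compare P4 to P3 across every action of Firm A: W: -5<-2, X: -5<4, Y: -2>-5, Z: 4>-4.
P4 does better at Y, Z but worse at W, X; neither strategy dominates the other.

neither dominates the other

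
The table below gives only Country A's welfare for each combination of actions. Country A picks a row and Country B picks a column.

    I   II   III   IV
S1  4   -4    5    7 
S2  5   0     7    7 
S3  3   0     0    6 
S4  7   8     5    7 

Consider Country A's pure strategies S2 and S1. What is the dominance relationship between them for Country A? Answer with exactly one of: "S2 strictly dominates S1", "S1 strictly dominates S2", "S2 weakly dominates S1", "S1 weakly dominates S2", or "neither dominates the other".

Compare S2 to S1 across each choice by Country B: I: 5>4, II: 0>-4, III: 7>5, IV: 7=7.
S2 is at least as good everywhere and strictly better somewhere (tied only at IV), so S2 weakly but not strictly dominates S1.

S2 weakly dominates S1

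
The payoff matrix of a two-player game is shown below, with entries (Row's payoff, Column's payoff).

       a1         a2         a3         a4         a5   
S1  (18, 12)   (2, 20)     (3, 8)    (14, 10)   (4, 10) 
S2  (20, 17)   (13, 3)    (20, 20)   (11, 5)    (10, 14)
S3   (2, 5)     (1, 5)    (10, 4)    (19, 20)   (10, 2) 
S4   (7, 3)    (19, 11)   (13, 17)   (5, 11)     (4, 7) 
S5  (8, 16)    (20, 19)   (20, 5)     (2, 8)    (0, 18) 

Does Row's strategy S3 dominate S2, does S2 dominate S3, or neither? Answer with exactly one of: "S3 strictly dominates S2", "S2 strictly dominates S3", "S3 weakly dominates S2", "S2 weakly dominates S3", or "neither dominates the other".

S3's payoffs vs S2's, by Column's action — a1: 2<20, a2: 1<13, a3: 10<20, a4: 19>11, a5: 10=10.
S3 does better at a4 but worse at a1, a2, a3; neither strategy dominates the other.

neither dominates the other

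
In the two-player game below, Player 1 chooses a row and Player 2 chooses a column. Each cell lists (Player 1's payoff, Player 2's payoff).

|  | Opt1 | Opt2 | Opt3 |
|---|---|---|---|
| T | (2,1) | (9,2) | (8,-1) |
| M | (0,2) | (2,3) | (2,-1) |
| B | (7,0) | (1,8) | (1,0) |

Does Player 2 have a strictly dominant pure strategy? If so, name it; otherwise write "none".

Opt2

Opt2 vs Opt1: T: 2>1, M: 3>2, B: 8>0.
Opt2 vs Opt3: T: 2>-1, M: 3>-1, B: 8>0.
Opt2 strictly beats every other strategy against every opponent action, so it is strictly dominant.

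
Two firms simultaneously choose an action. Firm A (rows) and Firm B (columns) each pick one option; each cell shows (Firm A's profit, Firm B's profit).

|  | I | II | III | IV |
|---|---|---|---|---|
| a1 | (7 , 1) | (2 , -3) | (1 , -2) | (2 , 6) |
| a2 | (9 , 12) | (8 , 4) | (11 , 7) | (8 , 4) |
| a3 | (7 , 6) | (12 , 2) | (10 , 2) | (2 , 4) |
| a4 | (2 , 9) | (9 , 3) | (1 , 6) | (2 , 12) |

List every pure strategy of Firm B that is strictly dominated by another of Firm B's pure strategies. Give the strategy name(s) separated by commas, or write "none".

I is not dominated — it holds its own against II at a1 (1>-3); III at a1 (1>-2); IV at a2 (12>4).
I strictly dominates II — a1: 1>-3, a2: 12>4, a3: 6>2, a4: 9>3.
III: dominated, since I does at least as well everywhere (a1: 1>-2, a2: 12>7, a3: 6>2, a4: 9>6).
Nothing dominates IV: I at a1 (6>1); II at a1 (6>-3); III at a1 (6>-2).

II, III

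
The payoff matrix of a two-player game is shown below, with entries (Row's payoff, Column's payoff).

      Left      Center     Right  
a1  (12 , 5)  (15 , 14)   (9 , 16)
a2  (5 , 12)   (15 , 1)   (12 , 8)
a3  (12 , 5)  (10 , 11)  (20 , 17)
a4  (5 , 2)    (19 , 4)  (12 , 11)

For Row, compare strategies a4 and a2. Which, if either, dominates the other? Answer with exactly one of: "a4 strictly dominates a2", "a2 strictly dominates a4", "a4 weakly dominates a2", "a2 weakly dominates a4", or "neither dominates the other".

Compare a4 to a2 across every action of Column: Left: 5=5, Center: 19>15, Right: 12=12.
a4 is at least as good everywhere and strictly better somewhere (tied only at Left, Right), so a4 weakly but not strictly dominates a2.

a4 weakly dominates a2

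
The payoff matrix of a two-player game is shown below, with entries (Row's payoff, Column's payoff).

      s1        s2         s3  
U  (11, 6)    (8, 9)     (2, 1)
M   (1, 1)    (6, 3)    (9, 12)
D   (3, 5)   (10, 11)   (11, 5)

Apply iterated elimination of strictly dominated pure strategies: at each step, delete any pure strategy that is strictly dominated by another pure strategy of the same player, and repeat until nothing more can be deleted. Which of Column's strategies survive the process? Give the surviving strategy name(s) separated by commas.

s2

For Row, D strictly dominates M on the remaining columns (s1: 3>1, s2: 10>6, s3: 11>9); eliminate M.
Column's strategy s1 is strictly dominated by s2 (U: 9>6, D: 11>5) and is removed.
Row's strategy U is strictly dominated by D (s2: 10>8, s3: 11>2) and is removed.
For Column, s2 strictly dominates s3 on the remaining rows (D: 11>5); eliminate s3.
Among the remaining strategies, none is strictly dominated by another pure strategy of the same player, so the elimination stops.
Surviving strategies — Row: {D}; Column: {s2}.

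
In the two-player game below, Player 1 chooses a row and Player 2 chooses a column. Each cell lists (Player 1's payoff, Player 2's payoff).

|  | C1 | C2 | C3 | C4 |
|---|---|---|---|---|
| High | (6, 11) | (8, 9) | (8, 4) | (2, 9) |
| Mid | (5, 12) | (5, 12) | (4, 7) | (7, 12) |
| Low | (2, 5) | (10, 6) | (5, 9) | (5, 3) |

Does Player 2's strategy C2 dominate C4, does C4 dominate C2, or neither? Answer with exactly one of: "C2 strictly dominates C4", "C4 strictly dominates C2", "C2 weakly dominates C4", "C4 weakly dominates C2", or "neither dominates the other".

C2 weakly dominates C4

Compare C2 to C4 across each opponent action: High: 9=9, Mid: 12=12, Low: 6>3.
C2 is at least as good everywhere and strictly better somewhere (tied only at High, Mid), so C2 weakly but not strictly dominates C4.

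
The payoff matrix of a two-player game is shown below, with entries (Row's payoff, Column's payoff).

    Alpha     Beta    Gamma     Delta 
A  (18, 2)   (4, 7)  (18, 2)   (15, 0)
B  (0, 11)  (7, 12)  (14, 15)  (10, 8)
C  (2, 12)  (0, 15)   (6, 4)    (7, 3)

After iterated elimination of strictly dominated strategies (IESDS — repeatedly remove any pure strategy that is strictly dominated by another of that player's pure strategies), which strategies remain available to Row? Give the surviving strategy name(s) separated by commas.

Row's strategy C is strictly dominated by A (Alpha: 18>2, Beta: 4>0, Gamma: 18>6, Delta: 15>7) and is removed.
For Column, Beta strictly dominates Alpha on the remaining rows (A: 7>2, B: 12>11); eliminate Alpha.
Column's strategy Delta is strictly dominated by Beta (A: 7>0, B: 12>8) and is removed.
Among the remaining strategies, none is strictly dominated by another pure strategy of the same player, so the elimination stops.
Surviving strategies — Row: {A, B}; Column: {Beta, Gamma}.

A, B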